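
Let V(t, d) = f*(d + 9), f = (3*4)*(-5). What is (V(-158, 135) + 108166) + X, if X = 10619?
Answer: 110145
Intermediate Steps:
f = -60 (f = 12*(-5) = -60)
V(t, d) = -540 - 60*d (V(t, d) = -60*(d + 9) = -60*(9 + d) = -540 - 60*d)
(V(-158, 135) + 108166) + X = ((-540 - 60*135) + 108166) + 10619 = ((-540 - 8100) + 108166) + 10619 = (-8640 + 108166) + 10619 = 99526 + 10619 = 110145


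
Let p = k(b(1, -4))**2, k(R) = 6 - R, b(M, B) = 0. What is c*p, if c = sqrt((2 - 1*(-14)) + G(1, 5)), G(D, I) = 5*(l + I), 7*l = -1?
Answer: 36*sqrt(1974)/7 ≈ 228.50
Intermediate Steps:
l = -1/7 (l = (1/7)*(-1) = -1/7 ≈ -0.14286)
G(D, I) = -5/7 + 5*I (G(D, I) = 5*(-1/7 + I) = -5/7 + 5*I)
p = 36 (p = (6 - 1*0)**2 = (6 + 0)**2 = 6**2 = 36)
c = sqrt(1974)/7 (c = sqrt((2 - 1*(-14)) + (-5/7 + 5*5)) = sqrt((2 + 14) + (-5/7 + 25)) = sqrt(16 + 170/7) = sqrt(282/7) = sqrt(1974)/7 ≈ 6.3471)
c*p = (sqrt(1974)/7)*36 = 36*sqrt(1974)/7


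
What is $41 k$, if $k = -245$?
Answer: $-10045$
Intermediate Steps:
$41 k = 41 \left(-245\right) = -10045$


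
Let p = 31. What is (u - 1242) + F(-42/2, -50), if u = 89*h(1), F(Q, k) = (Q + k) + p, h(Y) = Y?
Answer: -1193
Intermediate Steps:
F(Q, k) = 31 + Q + k (F(Q, k) = (Q + k) + 31 = 31 + Q + k)
u = 89 (u = 89*1 = 89)
(u - 1242) + F(-42/2, -50) = (89 - 1242) + (31 - 42/2 - 50) = -1153 + (31 - 42*½ - 50) = -1153 + (31 - 21 - 50) = -1153 - 40 = -1193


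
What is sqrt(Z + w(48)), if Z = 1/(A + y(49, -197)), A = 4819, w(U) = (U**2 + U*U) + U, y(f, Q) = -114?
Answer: sqrt(103069993105)/4705 ≈ 68.235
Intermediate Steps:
w(U) = U + 2*U**2 (w(U) = (U**2 + U**2) + U = 2*U**2 + U = U + 2*U**2)
Z = 1/4705 (Z = 1/(4819 - 114) = 1/4705 ≈ 0.00021254)
sqrt(Z + w(48)) = sqrt(1/4705 + 48*(1 + 2*48)) = sqrt(1/4705 + 48*(1 + 96)) = sqrt(1/4705 + 48*97) = sqrt(1/4705 + 4656) = sqrt(21906481/4705) = sqrt(103069993105)/4705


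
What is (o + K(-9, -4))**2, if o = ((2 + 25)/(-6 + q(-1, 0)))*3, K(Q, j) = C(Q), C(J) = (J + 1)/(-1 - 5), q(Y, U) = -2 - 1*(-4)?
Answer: 51529/144 ≈ 357.84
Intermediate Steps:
q(Y, U) = 2 (q(Y, U) = -2 + 4 = 2)
C(J) = -1/6 - J/6 (C(J) = (1 + J)/(-6) = (1 + J)*(-1/6) = -1/6 - J/6)
K(Q, j) = -1/6 - Q/6
o = -81/4 (o = ((2 + 25)/(-6 + 2))*3 = (27/(-4))*3 = (27*(-1/4))*3 = -27/4*3 = -81/4 ≈ -20.250)
(o + K(-9, -4))**2 = (-81/4 + (-1/6 - 1/6*(-9)))**2 = (-81/4 + (-1/6 + 3/2))**2 = (-81/4 + 4/3)**2 = (-227/12)**2 = 51529/144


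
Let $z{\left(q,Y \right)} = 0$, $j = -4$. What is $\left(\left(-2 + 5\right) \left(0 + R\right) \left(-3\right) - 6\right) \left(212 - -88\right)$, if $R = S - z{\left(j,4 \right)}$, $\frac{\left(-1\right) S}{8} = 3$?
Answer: $63000$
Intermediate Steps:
$S = -24$ ($S = \left(-8\right) 3 = -24$)
$R = -24$ ($R = -24 - 0 = -24 + 0 = -24$)
$\left(\left(-2 + 5\right) \left(0 + R\right) \left(-3\right) - 6\right) \left(212 - -88\right) = \left(\left(-2 + 5\right) \left(0 - 24\right) \left(-3\right) - 6\right) \left(212 - -88\right) = \left(3 \left(-24\right) \left(-3\right) - 6\right) \left(212 + 88\right) = \left(\left(-72\right) \left(-3\right) - 6\right) 300 = \left(216 - 6\right) 300 = 210 \cdot 300 = 63000$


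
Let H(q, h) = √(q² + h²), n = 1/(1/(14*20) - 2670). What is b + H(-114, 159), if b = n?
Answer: -280/747599 + 3*√4253 ≈ 195.64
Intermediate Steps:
n = -280/747599 (n = 1/(1/280 - 2670) = 1/(-747599/280) = -280/747599 ≈ -0.00037453)
b = -280/747599 ≈ -0.00037453
H(q, h) = √(h² + q²)
b + H(-114, 159) = -280/747599 + √(159² + (-114)²) = -280/747599 + √(25281 + 12996) = -280/747599 + √38277 = -280/747599 + 3*√4253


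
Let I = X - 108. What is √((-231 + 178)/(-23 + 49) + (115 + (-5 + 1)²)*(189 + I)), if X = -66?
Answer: √1326962/26 ≈ 44.305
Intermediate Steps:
I = -174 (I = -66 - 108 = -174)
√((-231 + 178)/(-23 + 49) + (115 + (-5 + 1)²)*(189 + I)) = √((-231 + 178)/(-23 + 49) + (115 + (-5 + 1)²)*(189 - 174)) = √(-53/26 + (115 + (-4)²)*15) = √(-53*1/26 + (115 + 16)*15) = √(-53/26 + 131*15) = √(-53/26 + 1965) = √(51037/26) = √1326962/26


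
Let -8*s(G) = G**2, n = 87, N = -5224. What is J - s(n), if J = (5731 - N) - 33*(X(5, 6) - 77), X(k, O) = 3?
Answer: 114745/8 ≈ 14343.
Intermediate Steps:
s(G) = -G**2/8
J = 13397 (J = (5731 - 1*(-5224)) - 33*(3 - 77) = (5731 + 5224) - 33*(-74) = 10955 + 2442 = 13397)
J - s(n) = 13397 - (-1)*87**2/8 = 13397 - (-1)*7569/8 = 13397 - 1*(-7569/8) = 13397 + 7569/8 = 114745/8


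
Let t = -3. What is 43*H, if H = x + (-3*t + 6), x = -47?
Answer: -1376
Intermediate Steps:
H = -32 (H = -47 + (-3*(-3) + 6) = -47 + (9 + 6) = -47 + 15 = -32)
43*H = 43*(-32) = -1376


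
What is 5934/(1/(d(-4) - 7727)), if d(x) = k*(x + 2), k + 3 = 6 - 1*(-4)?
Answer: -45935094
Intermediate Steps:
k = 7 (k = -3 + (6 - 1*(-4)) = -3 + (6 + 4) = -3 + 10 = 7)
d(x) = 14 + 7*x (d(x) = 7*(x + 2) = 7*(2 + x) = 14 + 7*x)
5934/(1/(d(-4) - 7727)) = 5934/(1/((14 + 7*(-4)) - 7727)) = 5934/(1/((14 - 28) - 7727)) = 5934/(1/(-14 - 7727)) = 5934/(1/(-7741)) = 5934/(-1/7741) = 5934*(-7741) = -45935094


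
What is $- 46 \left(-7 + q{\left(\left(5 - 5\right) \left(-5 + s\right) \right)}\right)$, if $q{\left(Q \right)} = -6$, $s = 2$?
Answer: $598$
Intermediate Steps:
$- 46 \left(-7 + q{\left(\left(5 - 5\right) \left(-5 + s\right) \right)}\right) = - 46 \left(-7 - 6\right) = \left(-46\right) \left(-13\right) = 598$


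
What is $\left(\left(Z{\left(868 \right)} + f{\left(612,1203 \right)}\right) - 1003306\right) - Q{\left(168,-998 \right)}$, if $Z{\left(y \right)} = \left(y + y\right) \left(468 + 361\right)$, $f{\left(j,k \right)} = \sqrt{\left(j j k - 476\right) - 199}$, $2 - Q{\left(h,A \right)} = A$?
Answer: $434838 + 3 \sqrt{50063973} \approx 4.5607 \cdot 10^{5}$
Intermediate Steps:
$Q{\left(h,A \right)} = 2 - A$
$f{\left(j,k \right)} = \sqrt{-675 + k j^{2}}$ ($f{\left(j,k \right)} = \sqrt{\left(j^{2} k - 476\right) - 199} = \sqrt{\left(k j^{2} - 476\right) - 199} = \sqrt{\left(-476 + k j^{2}\right) - 199} = \sqrt{-675 + k j^{2}}$)
$Z{\left(y \right)} = 1658 y$ ($Z{\left(y \right)} = 2 y 829 = 1658 y$)
$\left(\left(Z{\left(868 \right)} + f{\left(612,1203 \right)}\right) - 1003306\right) - Q{\left(168,-998 \right)} = \left(\left(1658 \cdot 868 + \sqrt{-675 + 1203 \cdot 612^{2}}\right) - 1003306\right) - \left(2 - -998\right) = \left(\left(1439144 + \sqrt{-675 + 1203 \cdot 374544}\right) - 1003306\right) - \left(2 + 998\right) = \left(\left(1439144 + \sqrt{-675 + 450576432}\right) - 1003306\right) - 1000 = \left(\left(1439144 + \sqrt{450575757}\right) - 1003306\right) - 1000 = \left(\left(1439144 + 3 \sqrt{50063973}\right) - 1003306\right) - 1000 = \left(435838 + 3 \sqrt{50063973}\right) - 1000 = 434838 + 3 \sqrt{50063973}$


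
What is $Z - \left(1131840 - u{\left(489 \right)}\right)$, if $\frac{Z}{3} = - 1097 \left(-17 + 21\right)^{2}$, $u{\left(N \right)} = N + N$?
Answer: $-1183518$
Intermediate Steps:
$u{\left(N \right)} = 2 N$
$Z = -52656$ ($Z = 3 \left(- 1097 \left(-17 + 21\right)^{2}\right) = 3 \left(- 1097 \cdot 4^{2}\right) = 3 \left(\left(-1097\right) 16\right) = 3 \left(-17552\right) = -52656$)
$Z - \left(1131840 - u{\left(489 \right)}\right) = -52656 - \left(1131840 - 2 \cdot 489\right) = -52656 - \left(1131840 - 978\right) = -52656 - 1130862 = -1183518$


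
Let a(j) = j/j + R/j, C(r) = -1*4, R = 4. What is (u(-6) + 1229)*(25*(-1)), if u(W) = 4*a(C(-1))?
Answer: -30725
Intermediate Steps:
C(r) = -4
a(j) = 1 + 4/j (a(j) = j/j + 4/j = 1 + 4/j)
u(W) = 0 (u(W) = 4*((4 - 4)/(-4)) = 4*(-1/4*0) = 4*0 = 0)
(u(-6) + 1229)*(25*(-1)) = (0 + 1229)*(25*(-1)) = 1229*(-25) = -30725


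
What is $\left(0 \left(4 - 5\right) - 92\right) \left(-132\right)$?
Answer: $12144$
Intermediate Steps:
$\left(0 \left(4 - 5\right) - 92\right) \left(-132\right) = \left(0 \left(-1\right) - 92\right) \left(-132\right) = \left(0 - 92\right) \left(-132\right) = \left(-92\right) \left(-132\right) = 12144$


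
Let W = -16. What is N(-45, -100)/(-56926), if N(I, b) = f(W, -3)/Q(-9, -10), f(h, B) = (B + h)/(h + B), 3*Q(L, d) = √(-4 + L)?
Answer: 3*I*√13/740038 ≈ 1.4616e-5*I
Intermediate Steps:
Q(L, d) = √(-4 + L)/3
f(h, B) = 1 (f(h, B) = (B + h)/(B + h) = 1)
N(I, b) = -3*I*√13/13 (N(I, b) = 1/(√(-4 - 9)/3) = 1/(√(-13)/3) = 1/((I*√13)/3) = 1/(I*√13/3) = 1*(-3*I*√13/13) = -3*I*√13/13)
N(-45, -100)/(-56926) = -3*I*√13/13/(-56926) = -3*I*√13/13*(-1/56926) = 3*I*√13/740038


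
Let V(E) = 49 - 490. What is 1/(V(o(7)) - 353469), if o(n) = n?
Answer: -1/353910 ≈ -2.8256e-6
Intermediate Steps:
V(E) = -441
1/(V(o(7)) - 353469) = 1/(-441 - 353469) = 1/(-353910) = -1/353910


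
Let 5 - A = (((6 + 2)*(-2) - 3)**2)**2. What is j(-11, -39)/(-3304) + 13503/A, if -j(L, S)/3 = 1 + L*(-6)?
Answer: -4605099/107641016 ≈ -0.042782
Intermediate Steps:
j(L, S) = -3 + 18*L (j(L, S) = -3*(1 + L*(-6)) = -3*(1 - 6*L) = -3 + 18*L)
A = -130316 (A = 5 - (((6 + 2)*(-2) - 3)**2)**2 = 5 - ((8*(-2) - 3)**2)**2 = 5 - ((-16 - 3)**2)**2 = 5 - ((-19)**2)**2 = 5 - 1*361**2 = 5 - 1*130321 = 5 - 130321 = -130316)
j(-11, -39)/(-3304) + 13503/A = (-3 + 18*(-11))/(-3304) + 13503/(-130316) = (-3 - 198)*(-1/3304) + 13503*(-1/130316) = -201*(-1/3304) - 13503/130316 = 201/3304 - 13503/130316 = -4605099/107641016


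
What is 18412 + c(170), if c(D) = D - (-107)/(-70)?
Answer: 1300633/70 ≈ 18580.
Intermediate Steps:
c(D) = -107/70 + D (c(D) = D - (-107)*(-1)/70 = D - 1*107/70 = D - 107/70 = -107/70 + D)
18412 + c(170) = 18412 + (-107/70 + 170) = 18412 + 11793/70 = 1300633/70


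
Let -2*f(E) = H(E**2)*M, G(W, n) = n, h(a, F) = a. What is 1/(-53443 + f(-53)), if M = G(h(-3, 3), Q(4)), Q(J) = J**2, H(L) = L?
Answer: -1/75915 ≈ -1.3173e-5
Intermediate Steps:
M = 16 (M = 4**2 = 16)
f(E) = -8*E**2 (f(E) = -E**2*16/2 = -8*E**2)
1/(-53443 + f(-53)) = 1/(-53443 - 8*(-53)**2) = 1/(-53443 - 8*2809) = 1/(-53443 - 22472) = 1/(-75915) = -1/75915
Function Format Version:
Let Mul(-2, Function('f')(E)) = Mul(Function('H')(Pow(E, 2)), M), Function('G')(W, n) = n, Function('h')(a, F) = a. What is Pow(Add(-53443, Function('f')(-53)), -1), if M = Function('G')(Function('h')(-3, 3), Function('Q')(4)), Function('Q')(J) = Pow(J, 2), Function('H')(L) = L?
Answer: Rational(-1, 75915) ≈ -1.3173e-5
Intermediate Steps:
M = 16 (M = Pow(4, 2) = 16)
Function('f')(E) = Mul(-8, Pow(E, 2)) (Function('f')(E) = Mul(Rational(-1, 2), Mul(Pow(E, 2), 16)) = Mul(Rational(-1, 2), Mul(16, Pow(E, 2))) = Mul(-8, Pow(E, 2)))
Pow(Add(-53443, Function('f')(-53)), -1) = Pow(Add(-53443, Mul(-8, Pow(-53, 2))), -1) = Pow(Add(-53443, Mul(-8, 2809)), -1) = Pow(Add(-53443, -22472), -1) = Pow(-75915, -1) = Rational(-1, 75915)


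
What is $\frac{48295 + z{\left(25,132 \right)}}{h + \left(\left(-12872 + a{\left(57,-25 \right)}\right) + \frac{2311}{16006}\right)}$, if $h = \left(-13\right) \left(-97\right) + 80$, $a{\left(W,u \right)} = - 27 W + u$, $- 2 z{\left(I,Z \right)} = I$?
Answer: $- \frac{772809695}{209596259} \approx -3.6871$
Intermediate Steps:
$z{\left(I,Z \right)} = - \frac{I}{2}$
$a{\left(W,u \right)} = u - 27 W$
$h = 1341$ ($h = 1261 + 80 = 1341$)
$\frac{48295 + z{\left(25,132 \right)}}{h + \left(\left(-12872 + a{\left(57,-25 \right)}\right) + \frac{2311}{16006}\right)} = \frac{48295 - \frac{25}{2}}{1341 + \left(\left(-12872 - 1564\right) + \frac{2311}{16006}\right)} = \frac{48295 - \frac{25}{2}}{1341 + \left(\left(-12872 - 1564\right) + 2311 \cdot \frac{1}{16006}\right)} = \frac{96565}{2 \left(1341 + \left(\left(-12872 - 1564\right) + \frac{2311}{16006}\right)\right)} = \frac{96565}{2 \left(1341 + \left(-14436 + \frac{2311}{16006}\right)\right)} = \frac{96565}{2 \left(1341 - \frac{231060305}{16006}\right)} = \frac{96565}{2 \left(- \frac{209596259}{16006}\right)} = \frac{96565}{2} \left(- \frac{16006}{209596259}\right) = - \frac{772809695}{209596259}$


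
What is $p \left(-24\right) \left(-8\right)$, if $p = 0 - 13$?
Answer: $-2496$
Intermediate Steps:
$p = -13$
$p \left(-24\right) \left(-8\right) = \left(-13\right) \left(-24\right) \left(-8\right) = 312 \left(-8\right) = -2496$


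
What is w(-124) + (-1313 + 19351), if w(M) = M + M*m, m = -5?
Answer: 18534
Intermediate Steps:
w(M) = -4*M (w(M) = M + M*(-5) = M - 5*M = -4*M)
w(-124) + (-1313 + 19351) = -4*(-124) + (-1313 + 19351) = 496 + 18038 = 18534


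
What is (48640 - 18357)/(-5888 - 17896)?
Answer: -30283/23784 ≈ -1.2733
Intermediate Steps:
(48640 - 18357)/(-5888 - 17896) = 30283/(-23784) = 30283*(-1/23784) = -30283/23784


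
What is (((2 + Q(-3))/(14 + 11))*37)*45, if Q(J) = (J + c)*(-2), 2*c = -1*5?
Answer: 4329/5 ≈ 865.80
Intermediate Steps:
c = -5/2 (c = (-1*5)/2 = (½)*(-5) = -5/2 ≈ -2.5000)
Q(J) = 5 - 2*J (Q(J) = (J - 5/2)*(-2) = (-5/2 + J)*(-2) = 5 - 2*J)
(((2 + Q(-3))/(14 + 11))*37)*45 = (((2 + (5 - 2*(-3)))/(14 + 11))*37)*45 = (((2 + (5 + 6))/25)*37)*45 = (((2 + 11)*(1/25))*37)*45 = ((13*(1/25))*37)*45 = ((13/25)*37)*45 = (481/25)*45 = 4329/5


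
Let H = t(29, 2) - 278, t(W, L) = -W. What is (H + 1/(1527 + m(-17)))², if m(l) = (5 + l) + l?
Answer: 211494213225/2244004 ≈ 94249.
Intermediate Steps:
m(l) = 5 + 2*l
H = -307 (H = -1*29 - 278 = -29 - 278 = -307)
(H + 1/(1527 + m(-17)))² = (-307 + 1/(1527 + (5 + 2*(-17))))² = (-307 + 1/(1527 + (5 - 34)))² = (-307 + 1/(1527 - 29))² = (-307 + 1/1498)² = (-459885/1498)² = 211494213225/2244004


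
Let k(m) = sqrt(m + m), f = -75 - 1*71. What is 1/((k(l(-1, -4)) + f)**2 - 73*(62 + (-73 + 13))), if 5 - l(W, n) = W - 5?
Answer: 2649/55903132 + 73*sqrt(22)/111806264 ≈ 5.0448e-5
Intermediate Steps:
l(W, n) = 10 - W (l(W, n) = 5 - (W - 5) = 5 - (-5 + W) = 5 + (5 - W) = 10 - W)
f = -146 (f = -75 - 71 = -146)
k(m) = sqrt(2)*sqrt(m) (k(m) = sqrt(2*m) = sqrt(2)*sqrt(m))
1/((k(l(-1, -4)) + f)**2 - 73*(62 + (-73 + 13))) = 1/((sqrt(2)*sqrt(10 - 1*(-1)) - 146)**2 - 73*(62 + (-73 + 13))) = 1/((sqrt(2)*sqrt(10 + 1) - 146)**2 - 73*(62 - 60)) = 1/((sqrt(2)*sqrt(11) - 146)**2 - 73*2) = 1/((sqrt(22) - 146)**2 - 146) = 1/((-146 + sqrt(22))**2 - 146) = 1/(-146 + (-146 + sqrt(22))**2)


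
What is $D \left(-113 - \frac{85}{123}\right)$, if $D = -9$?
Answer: $\frac{41952}{41} \approx 1023.2$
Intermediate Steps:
$D \left(-113 - \frac{85}{123}\right) = - 9 \left(-113 - \frac{85}{123}\right) = \left(-9\right) \left(- \frac{13984}{123}\right) = \frac{41952}{41}$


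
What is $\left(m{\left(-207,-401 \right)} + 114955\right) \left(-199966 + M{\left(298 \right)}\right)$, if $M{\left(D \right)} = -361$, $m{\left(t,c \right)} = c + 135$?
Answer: $-22975303303$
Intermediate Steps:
$m{\left(t,c \right)} = 135 + c$
$\left(m{\left(-207,-401 \right)} + 114955\right) \left(-199966 + M{\left(298 \right)}\right) = \left(\left(135 - 401\right) + 114955\right) \left(-199966 - 361\right) = \left(-266 + 114955\right) \left(-200327\right) = 114689 \left(-200327\right) = -22975303303$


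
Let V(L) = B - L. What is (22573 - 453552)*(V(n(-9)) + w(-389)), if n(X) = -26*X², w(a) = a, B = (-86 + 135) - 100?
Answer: -718011014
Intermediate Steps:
B = -51 (B = 49 - 100 = -51)
V(L) = -51 - L
(22573 - 453552)*(V(n(-9)) + w(-389)) = (22573 - 453552)*((-51 - (-26)*(-9)²) - 389) = -430979*((-51 - (-26)*81) - 389) = -430979*((-51 - 1*(-2106)) - 389) = -430979*((-51 + 2106) - 389) = -430979*(2055 - 389) = -430979*1666 = -718011014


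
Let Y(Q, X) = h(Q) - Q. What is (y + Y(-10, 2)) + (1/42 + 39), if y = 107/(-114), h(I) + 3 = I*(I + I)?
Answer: 97789/399 ≈ 245.09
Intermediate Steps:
h(I) = -3 + 2*I² (h(I) = -3 + I*(I + I) = -3 + I*(2*I) = -3 + 2*I²)
y = -107/114 (y = 107*(-1/114) = -107/114 ≈ -0.93860)
Y(Q, X) = -3 - Q + 2*Q² (Y(Q, X) = (-3 + 2*Q²) - Q = -3 - Q + 2*Q²)
(y + Y(-10, 2)) + (1/42 + 39) = (-107/114 + (-3 - 1*(-10) + 2*(-10)²)) + (1/42 + 39) = (-107/114 + (-3 + 10 + 2*100)) + (1/42 + 39) = (-107/114 + (-3 + 10 + 200)) + 1639/42 = (-107/114 + 207) + 1639/42 = 23491/114 + 1639/42 = 97789/399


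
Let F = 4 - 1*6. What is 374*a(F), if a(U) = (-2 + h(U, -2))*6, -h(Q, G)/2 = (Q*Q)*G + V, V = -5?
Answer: 53856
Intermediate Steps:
F = -2 (F = 4 - 6 = -2)
h(Q, G) = 10 - 2*G*Q² (h(Q, G) = -2*((Q*Q)*G - 5) = -2*(Q²*G - 5) = -2*(G*Q² - 5) = -2*(-5 + G*Q²) = 10 - 2*G*Q²)
a(U) = 48 + 24*U² (a(U) = (-2 + (10 - 2*(-2)*U²))*6 = (-2 + (10 + 4*U²))*6 = (8 + 4*U²)*6 = 48 + 24*U²)
374*a(F) = 374*(48 + 24*(-2)²) = 374*(48 + 24*4) = 374*(48 + 96) = 374*144 = 53856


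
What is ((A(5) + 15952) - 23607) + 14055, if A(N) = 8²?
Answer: 6464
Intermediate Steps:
A(N) = 64
((A(5) + 15952) - 23607) + 14055 = ((64 + 15952) - 23607) + 14055 = (16016 - 23607) + 14055 = -7591 + 14055 = 6464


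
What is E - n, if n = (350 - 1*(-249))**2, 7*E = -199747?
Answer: -2711354/7 ≈ -3.8734e+5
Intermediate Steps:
E = -199747/7 (E = (1/7)*(-199747) = -199747/7 ≈ -28535.)
n = 358801 (n = (350 + 249)**2 = 599**2 = 358801)
E - n = -199747/7 - 1*358801 = -199747/7 - 358801 = -2711354/7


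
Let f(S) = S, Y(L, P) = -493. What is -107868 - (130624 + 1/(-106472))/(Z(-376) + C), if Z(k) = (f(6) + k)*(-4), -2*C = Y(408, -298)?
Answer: -19842625106671/183823908 ≈ -1.0794e+5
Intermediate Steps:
C = 493/2 (C = -1/2*(-493) = 493/2 ≈ 246.50)
Z(k) = -24 - 4*k (Z(k) = (6 + k)*(-4) = -24 - 4*k)
-107868 - (130624 + 1/(-106472))/(Z(-376) + C) = -107868 - (130624 + 1/(-106472))/((-24 - 4*(-376)) + 493/2) = -107868 - (130624 - 1/106472)/((-24 + 1504) + 493/2) = -107868 - 13907798527/(106472*(1480 + 493/2)) = -107868 - 13907798527/(106472*3453/2) = -107868 - 13907798527*2/(106472*3453) = -107868 - 1*13907798527/183823908 = -107868 - 13907798527/183823908 = -19842625106671/183823908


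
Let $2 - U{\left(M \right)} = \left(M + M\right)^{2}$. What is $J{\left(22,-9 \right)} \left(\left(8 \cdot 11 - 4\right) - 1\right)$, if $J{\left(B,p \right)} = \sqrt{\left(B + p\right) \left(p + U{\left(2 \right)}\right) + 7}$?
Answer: $166 i \sqrt{73} \approx 1418.3 i$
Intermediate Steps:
$U{\left(M \right)} = 2 - 4 M^{2}$ ($U{\left(M \right)} = 2 - \left(M + M\right)^{2} = 2 - \left(2 M\right)^{2} = 2 - 4 M^{2}$)
$J{\left(B,p \right)} = \sqrt{7 + \left(-14 + p\right) \left(B + p\right)}$ ($J{\left(B,p \right)} = \sqrt{\left(B + p\right) \left(p + \left(2 - 4 \cdot 2^{2}\right)\right) + 7} = \sqrt{\left(B + p\right) \left(p + \left(2 - 16\right)\right) + 7} = \sqrt{\left(B + p\right) \left(p - 14\right) + 7} = \sqrt{\left(B + p\right) \left(-14 + p\right) + 7} = \sqrt{\left(-14 + p\right) \left(B + p\right) + 7} = \sqrt{7 + \left(-14 + p\right) \left(B + p\right)}$)
$J{\left(22,-9 \right)} \left(\left(8 \cdot 11 - 4\right) - 1\right) = \sqrt{7 + \left(-9\right)^{2} - 308 - -126 + 22 \left(-9\right)} \left(\left(8 \cdot 11 - 4\right) - 1\right) = \sqrt{7 + 81 - 308 + 126 - 198} \left(\left(88 - 4\right) - 1\right) = \sqrt{-292} \left(84 - 1\right) = 2 i \sqrt{73} \cdot 83 = 166 i \sqrt{73}$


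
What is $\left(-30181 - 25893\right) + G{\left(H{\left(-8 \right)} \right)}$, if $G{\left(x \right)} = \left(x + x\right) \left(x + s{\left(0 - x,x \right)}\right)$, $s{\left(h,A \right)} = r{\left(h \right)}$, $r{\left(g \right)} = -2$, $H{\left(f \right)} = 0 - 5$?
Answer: $-56004$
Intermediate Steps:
$H{\left(f \right)} = -5$ ($H{\left(f \right)} = 0 - 5 = -5$)
$s{\left(h,A \right)} = -2$
$G{\left(x \right)} = 2 x \left(-2 + x\right)$ ($G{\left(x \right)} = \left(x + x\right) \left(x - 2\right) = 2 x \left(-2 + x\right)$)
$\left(-30181 - 25893\right) + G{\left(H{\left(-8 \right)} \right)} = \left(-30181 - 25893\right) + 2 \left(-5\right) \left(-2 - 5\right) = -56074 + 2 \left(-5\right) \left(-7\right) = -56074 + 70 = -56004$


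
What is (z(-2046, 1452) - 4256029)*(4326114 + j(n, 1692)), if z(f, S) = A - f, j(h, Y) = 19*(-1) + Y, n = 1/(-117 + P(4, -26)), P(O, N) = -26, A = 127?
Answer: -18409782696672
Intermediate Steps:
n = -1/143 (n = 1/(-117 - 26) = 1/(-143) = -1/143 ≈ -0.0069930)
j(h, Y) = -19 + Y
z(f, S) = 127 - f
(z(-2046, 1452) - 4256029)*(4326114 + j(n, 1692)) = ((127 - 1*(-2046)) - 4256029)*(4326114 + (-19 + 1692)) = ((127 + 2046) - 4256029)*(4326114 + 1673) = (2173 - 4256029)*4327787 = -4253856*4327787 = -18409782696672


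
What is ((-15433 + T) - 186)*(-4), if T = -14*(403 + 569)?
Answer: 116908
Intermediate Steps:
T = -13608 (T = -14*972 = -13608)
((-15433 + T) - 186)*(-4) = ((-15433 - 13608) - 186)*(-4) = (-29041 - 186)*(-4) = -29227*(-4) = 116908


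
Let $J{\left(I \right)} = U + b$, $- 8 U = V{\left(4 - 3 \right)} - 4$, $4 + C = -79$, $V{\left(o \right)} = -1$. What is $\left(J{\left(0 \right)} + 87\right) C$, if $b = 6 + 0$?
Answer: $- \frac{62167}{8} \approx -7770.9$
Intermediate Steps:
$C = -83$ ($C = -4 - 79 = -83$)
$b = 6$
$U = \frac{5}{8}$ ($U = - \frac{-1 - 4}{8} = \left(- \frac{1}{8}\right) \left(-5\right) = \frac{5}{8} \approx 0.625$)
$J{\left(I \right)} = \frac{53}{8}$ ($J{\left(I \right)} = \frac{5}{8} + 6 = \frac{53}{8}$)
$\left(J{\left(0 \right)} + 87\right) C = \left(\frac{53}{8} + 87\right) \left(-83\right) = \frac{749}{8} \left(-83\right) = - \frac{62167}{8}$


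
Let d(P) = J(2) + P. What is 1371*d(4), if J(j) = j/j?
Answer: 6855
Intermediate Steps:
J(j) = 1
d(P) = 1 + P
1371*d(4) = 1371*(1 + 4) = 1371*5 = 6855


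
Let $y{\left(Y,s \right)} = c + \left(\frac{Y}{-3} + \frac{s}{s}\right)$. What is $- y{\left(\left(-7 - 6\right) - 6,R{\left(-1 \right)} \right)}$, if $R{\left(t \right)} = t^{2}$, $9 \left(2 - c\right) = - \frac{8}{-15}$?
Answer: $- \frac{1252}{135} \approx -9.2741$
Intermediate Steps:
$c = \frac{262}{135}$ ($c = 2 - \frac{\left(-8\right) \frac{1}{-15}}{9} = 2 - \frac{\left(-8\right) \left(- \frac{1}{15}\right)}{9} = 2 - \frac{8}{135} = \frac{262}{135} \approx 1.9407$)
$y{\left(Y,s \right)} = \frac{397}{135} - \frac{Y}{3}$ ($y{\left(Y,s \right)} = \frac{262}{135} + \left(\frac{Y}{-3} + \frac{s}{s}\right) = \frac{262}{135} + \left(Y \left(- \frac{1}{3}\right) + 1\right) = \frac{262}{135} - \left(-1 + \frac{Y}{3}\right) = \frac{397}{135} - \frac{Y}{3}$)
$- y{\left(\left(-7 - 6\right) - 6,R{\left(-1 \right)} \right)} = - (\frac{397}{135} - \frac{\left(-7 - 6\right) - 6}{3}) = - (\frac{397}{135} - \frac{-13 - 6}{3}) = - (\frac{397}{135} - - \frac{19}{3}) = - (\frac{397}{135} + \frac{19}{3}) = \left(-1\right) \frac{1252}{135} = - \frac{1252}{135}$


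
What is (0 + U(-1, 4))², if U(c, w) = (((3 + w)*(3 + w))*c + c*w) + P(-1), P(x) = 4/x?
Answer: 3249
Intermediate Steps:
U(c, w) = -4 + c*w + c*(3 + w)² (U(c, w) = (((3 + w)*(3 + w))*c + c*w) + 4/(-1) = ((3 + w)²*c + c*w) + 4*(-1) = (c*(3 + w)² + c*w) - 4 = (c*w + c*(3 + w)²) - 4 = -4 + c*w + c*(3 + w)²)
(0 + U(-1, 4))² = (0 + (-4 - 1*4 - (3 + 4)²))² = (0 + (-4 - 4 - 1*7²))² = (0 + (-4 - 4 - 1*49))² = (0 + (-4 - 4 - 49))² = (0 - 57)² = (-57)² = 3249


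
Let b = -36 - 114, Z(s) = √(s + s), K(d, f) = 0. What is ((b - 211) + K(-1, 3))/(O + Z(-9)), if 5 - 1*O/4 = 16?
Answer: 7942/977 + 1083*I*√2/1954 ≈ 8.129 + 0.78382*I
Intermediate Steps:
Z(s) = √2*√s (Z(s) = √(2*s) = √2*√s)
b = -150
O = -44 (O = 20 - 4*16 = 20 - 64 = -44)
((b - 211) + K(-1, 3))/(O + Z(-9)) = ((-150 - 211) + 0)/(-44 + √2*√(-9)) = (-361 + 0)/(-44 + √2*(3*I)) = -361/(-44 + 3*I*√2)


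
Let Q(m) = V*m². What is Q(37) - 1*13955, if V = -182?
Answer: -263113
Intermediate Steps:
Q(m) = -182*m²
Q(37) - 1*13955 = -182*37² - 1*13955 = -182*1369 - 13955 = -249158 - 13955 = -263113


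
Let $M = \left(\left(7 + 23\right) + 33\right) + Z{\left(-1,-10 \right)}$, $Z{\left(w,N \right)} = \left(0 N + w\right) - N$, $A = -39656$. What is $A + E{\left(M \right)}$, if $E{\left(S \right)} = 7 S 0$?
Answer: $-39656$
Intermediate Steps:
$Z{\left(w,N \right)} = w - N$ ($Z{\left(w,N \right)} = \left(0 + w\right) - N = w - N$)
$M = 72$ ($M = \left(\left(7 + 23\right) + 33\right) - -9 = \left(30 + 33\right) + \left(-1 + 10\right) = 63 + 9 = 72$)
$E{\left(S \right)} = 0$
$A + E{\left(M \right)} = -39656 + 0 = -39656$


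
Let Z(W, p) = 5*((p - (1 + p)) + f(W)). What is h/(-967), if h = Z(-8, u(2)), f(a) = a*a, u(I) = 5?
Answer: -315/967 ≈ -0.32575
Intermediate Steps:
f(a) = a²
Z(W, p) = -5 + 5*W² (Z(W, p) = 5*((p - (1 + p)) + W²) = 5*((p + (-1 - p)) + W²) = 5*(-1 + W²) = -5 + 5*W²)
h = 315 (h = -5 + 5*(-8)² = -5 + 5*64 = -5 + 320 = 315)
h/(-967) = 315/(-967) = 315*(-1/967) = -315/967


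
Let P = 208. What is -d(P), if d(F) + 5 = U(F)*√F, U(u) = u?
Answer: 5 - 832*√13 ≈ -2994.8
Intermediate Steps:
d(F) = -5 + F^(3/2) (d(F) = -5 + F*√F = -5 + F^(3/2))
-d(P) = -(-5 + 208^(3/2)) = -(-5 + 832*√13) = 5 - 832*√13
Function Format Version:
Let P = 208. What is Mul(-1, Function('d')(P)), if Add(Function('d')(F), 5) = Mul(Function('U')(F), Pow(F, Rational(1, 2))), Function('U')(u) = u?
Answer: Add(5, Mul(-832, Pow(13, Rational(1, 2)))) ≈ -2994.8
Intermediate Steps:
Function('d')(F) = Add(-5, Pow(F, Rational(3, 2))) (Function('d')(F) = Add(-5, Mul(F, Pow(F, Rational(1, 2)))) = Add(-5, Pow(F, Rational(3, 2))))
Mul(-1, Function('d')(P)) = Mul(-1, Add(-5, Pow(208, Rational(3, 2)))) = Mul(-1, Add(-5, Mul(832, Pow(13, Rational(1, 2))))) = Add(5, Mul(-832, Pow(13, Rational(1, 2))))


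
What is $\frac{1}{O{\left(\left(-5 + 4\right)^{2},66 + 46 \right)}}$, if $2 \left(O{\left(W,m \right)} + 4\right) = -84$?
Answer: $- \frac{1}{46} \approx -0.021739$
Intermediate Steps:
$O{\left(W,m \right)} = -46$ ($O{\left(W,m \right)} = -4 + \frac{1}{2} \left(-84\right) = -4 - 42 = -46$)
$\frac{1}{O{\left(\left(-5 + 4\right)^{2},66 + 46 \right)}} = \frac{1}{-46} = - \frac{1}{46}$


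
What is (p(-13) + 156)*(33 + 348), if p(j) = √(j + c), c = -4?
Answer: 59436 + 381*I*√17 ≈ 59436.0 + 1570.9*I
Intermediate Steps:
p(j) = √(-4 + j) (p(j) = √(j - 4) = √(-4 + j))
(p(-13) + 156)*(33 + 348) = (√(-4 - 13) + 156)*(33 + 348) = (√(-17) + 156)*381 = (I*√17 + 156)*381 = (156 + I*√17)*381 = 59436 + 381*I*√17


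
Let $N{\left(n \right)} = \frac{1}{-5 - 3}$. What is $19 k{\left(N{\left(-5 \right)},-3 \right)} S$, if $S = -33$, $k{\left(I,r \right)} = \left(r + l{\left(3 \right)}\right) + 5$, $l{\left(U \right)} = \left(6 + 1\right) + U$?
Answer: $-7524$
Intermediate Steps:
$l{\left(U \right)} = 7 + U$
$N{\left(n \right)} = - \frac{1}{8}$ ($N{\left(n \right)} = \frac{1}{-8} = - \frac{1}{8}$)
$k{\left(I,r \right)} = 15 + r$ ($k{\left(I,r \right)} = \left(r + \left(7 + 3\right)\right) + 5 = \left(r + 10\right) + 5 = \left(10 + r\right) + 5 = 15 + r$)
$19 k{\left(N{\left(-5 \right)},-3 \right)} S = 19 \left(15 - 3\right) \left(-33\right) = 19 \cdot 12 \left(-33\right) = 228 \left(-33\right) = -7524$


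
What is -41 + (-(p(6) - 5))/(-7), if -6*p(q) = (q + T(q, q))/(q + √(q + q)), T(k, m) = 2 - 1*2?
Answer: -167/4 + √3/84 ≈ -41.729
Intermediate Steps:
T(k, m) = 0 (T(k, m) = 2 - 2 = 0)
p(q) = -q/(6*(q + √2*√q)) (p(q) = -(q + 0)/(6*(q + √(q + q))) = -q/(6*(q + √(2*q))) = -q/(6*(q + √2*√q)))
-41 + (-(p(6) - 5))/(-7) = -41 + (-(-1*6/(6*6 + 6*√2*√6) - 5))/(-7) = -41 - (-1)*(-1*6/(36 + 12*√3) - 5)/7 = -41 - (-1)*(-6/(36 + 12*√3) - 5)/7 = -41 - (-1)*(-5 - 6/(36 + 12*√3))/7 = -41 - (5 + 6/(36 + 12*√3))/7 = -41 + (-5/7 - 6/(7*(36 + 12*√3))) = -292/7 - 6/(7*(36 + 12*√3))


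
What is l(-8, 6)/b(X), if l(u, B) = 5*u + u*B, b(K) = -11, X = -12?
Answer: 8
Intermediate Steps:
l(u, B) = 5*u + B*u
l(-8, 6)/b(X) = (-8*(5 + 6))/(-11) = -(-8)*11/11 = -1/11*(-88) = 8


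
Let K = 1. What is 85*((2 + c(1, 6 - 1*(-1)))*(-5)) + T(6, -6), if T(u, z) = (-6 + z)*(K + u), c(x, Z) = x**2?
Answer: -1359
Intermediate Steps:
T(u, z) = (1 + u)*(-6 + z) (T(u, z) = (-6 + z)*(1 + u) = (1 + u)*(-6 + z))
85*((2 + c(1, 6 - 1*(-1)))*(-5)) + T(6, -6) = 85*((2 + 1**2)*(-5)) + (-6 - 6 - 6*6 + 6*(-6)) = 85*((2 + 1)*(-5)) + (-6 - 6 - 36 - 36) = 85*(3*(-5)) - 84 = 85*(-15) - 84 = -1275 - 84 = -1359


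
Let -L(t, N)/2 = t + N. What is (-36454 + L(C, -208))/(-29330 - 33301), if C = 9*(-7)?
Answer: 35912/62631 ≈ 0.57339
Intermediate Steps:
C = -63
L(t, N) = -2*N - 2*t (L(t, N) = -2*(t + N) = -2*(N + t) = -2*N - 2*t)
(-36454 + L(C, -208))/(-29330 - 33301) = (-36454 + (-2*(-208) - 2*(-63)))/(-29330 - 33301) = (-36454 + (416 + 126))/(-62631) = (-36454 + 542)*(-1/62631) = -35912*(-1/62631) = 35912/62631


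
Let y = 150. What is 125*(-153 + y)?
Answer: -375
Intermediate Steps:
125*(-153 + y) = 125*(-153 + 150) = 125*(-3) = -375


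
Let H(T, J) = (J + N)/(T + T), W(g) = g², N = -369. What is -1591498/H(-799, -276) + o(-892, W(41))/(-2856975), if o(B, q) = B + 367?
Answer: -96878643431257/24569985 ≈ -3.9430e+6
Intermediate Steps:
o(B, q) = 367 + B
H(T, J) = (-369 + J)/(2*T) (H(T, J) = (J - 369)/(T + T) = (-369 + J)/((2*T)) = (-369 + J)*(1/(2*T)) = (-369 + J)/(2*T))
-1591498/H(-799, -276) + o(-892, W(41))/(-2856975) = -1591498*(-1598/(-369 - 276)) + (367 - 892)/(-2856975) = -1591498/((½)*(-1/799)*(-645)) - 525*(-1/2856975) = -1591498/645/1598 + 7/38093 = -1591498*1598/645 + 7/38093 = -2543213804/645 + 7/38093 = -96878643431257/24569985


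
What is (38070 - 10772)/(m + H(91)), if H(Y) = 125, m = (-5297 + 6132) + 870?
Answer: 13649/915 ≈ 14.917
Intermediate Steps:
m = 1705 (m = 835 + 870 = 1705)
(38070 - 10772)/(m + H(91)) = (38070 - 10772)/(1705 + 125) = 27298/1830 = 27298*(1/1830) = 13649/915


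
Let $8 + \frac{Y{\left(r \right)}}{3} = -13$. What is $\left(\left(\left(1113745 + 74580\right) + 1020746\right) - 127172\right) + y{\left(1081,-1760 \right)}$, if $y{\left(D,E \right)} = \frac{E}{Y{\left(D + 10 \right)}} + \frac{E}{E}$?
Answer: $\frac{131161460}{63} \approx 2.0819 \cdot 10^{6}$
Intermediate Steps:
$Y{\left(r \right)} = -63$ ($Y{\left(r \right)} = -24 + 3 \left(-13\right) = -24 - 39 = -63$)
$y{\left(D,E \right)} = 1 - \frac{E}{63}$ ($y{\left(D,E \right)} = \frac{E}{-63} + \frac{E}{E} = E \left(- \frac{1}{63}\right) + 1 = - \frac{E}{63} + 1 = 1 - \frac{E}{63}$)
$\left(\left(\left(1113745 + 74580\right) + 1020746\right) - 127172\right) + y{\left(1081,-1760 \right)} = \left(\left(\left(1113745 + 74580\right) + 1020746\right) - 127172\right) + \left(1 - - \frac{1760}{63}\right) = \left(\left(1188325 + 1020746\right) - 127172\right) + \left(1 + \frac{1760}{63}\right) = \left(2209071 - 127172\right) + \frac{1823}{63} = 2081899 + \frac{1823}{63} = \frac{131161460}{63}$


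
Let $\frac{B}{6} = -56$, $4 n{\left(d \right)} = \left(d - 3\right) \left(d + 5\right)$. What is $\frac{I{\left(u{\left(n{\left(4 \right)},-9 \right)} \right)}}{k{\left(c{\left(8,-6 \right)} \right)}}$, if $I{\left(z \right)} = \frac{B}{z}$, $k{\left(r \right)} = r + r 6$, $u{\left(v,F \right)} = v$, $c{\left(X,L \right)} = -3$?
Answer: $\frac{64}{9} \approx 7.1111$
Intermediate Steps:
$n{\left(d \right)} = \frac{\left(-3 + d\right) \left(5 + d\right)}{4}$ ($n{\left(d \right)} = \frac{\left(d - 3\right) \left(d + 5\right)}{4} = \frac{\left(-3 + d\right) \left(5 + d\right)}{4}$)
$B = -336$ ($B = 6 \left(-56\right) = -336$)
$k{\left(r \right)} = 7 r$ ($k{\left(r \right)} = r + 6 r = 7 r$)
$I{\left(z \right)} = - \frac{336}{z}$
$\frac{I{\left(u{\left(n{\left(4 \right)},-9 \right)} \right)}}{k{\left(c{\left(8,-6 \right)} \right)}} = \frac{\left(-336\right) \frac{1}{- \frac{15}{4} + \frac{1}{2} \cdot 4 + \frac{4^{2}}{4}}}{7 \left(-3\right)} = \frac{\left(-336\right) \frac{1}{- \frac{15}{4} + 2 + \frac{1}{4} \cdot 16}}{-21} = - \frac{336}{- \frac{15}{4} + 2 + 4} \left(- \frac{1}{21}\right) = - \frac{336}{\frac{9}{4}} \left(- \frac{1}{21}\right) = \left(-336\right) \frac{4}{9} \left(- \frac{1}{21}\right) = \left(- \frac{448}{3}\right) \left(- \frac{1}{21}\right) = \frac{64}{9}$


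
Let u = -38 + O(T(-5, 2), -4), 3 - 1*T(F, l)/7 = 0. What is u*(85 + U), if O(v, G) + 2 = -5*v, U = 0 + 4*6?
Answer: -15805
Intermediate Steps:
T(F, l) = 21 (T(F, l) = 21 - 7*0 = 21 + 0 = 21)
U = 24 (U = 0 + 24 = 24)
O(v, G) = -2 - 5*v
u = -145 (u = -38 + (-2 - 5*21) = -38 + (-2 - 105) = -38 - 107 = -145)
u*(85 + U) = -145*(85 + 24) = -145*109 = -15805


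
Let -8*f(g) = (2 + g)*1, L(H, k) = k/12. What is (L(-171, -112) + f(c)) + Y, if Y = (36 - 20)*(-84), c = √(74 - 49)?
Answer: -32501/24 ≈ -1354.2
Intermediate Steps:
L(H, k) = k/12 (L(H, k) = k*(1/12) = k/12)
c = 5 (c = √25 = 5)
Y = -1344 (Y = 16*(-84) = -1344)
f(g) = -¼ - g/8 (f(g) = -(2 + g)/8 = -¼ - g/8)
(L(-171, -112) + f(c)) + Y = ((1/12)*(-112) + (-¼ - ⅛*5)) - 1344 = (-28/3 + (-¼ - 5/8)) - 1344 = (-28/3 - 7/8) - 1344 = -245/24 - 1344 = -32501/24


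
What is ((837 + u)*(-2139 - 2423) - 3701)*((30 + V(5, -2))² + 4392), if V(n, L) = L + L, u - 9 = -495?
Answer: -8133952484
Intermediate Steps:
u = -486 (u = 9 - 495 = -486)
V(n, L) = 2*L
((837 + u)*(-2139 - 2423) - 3701)*((30 + V(5, -2))² + 4392) = ((837 - 486)*(-2139 - 2423) - 3701)*((30 + 2*(-2))² + 4392) = (351*(-4562) - 3701)*((30 - 4)² + 4392) = (-1601262 - 3701)*(26² + 4392) = -1604963*(676 + 4392) = -1604963*5068 = -8133952484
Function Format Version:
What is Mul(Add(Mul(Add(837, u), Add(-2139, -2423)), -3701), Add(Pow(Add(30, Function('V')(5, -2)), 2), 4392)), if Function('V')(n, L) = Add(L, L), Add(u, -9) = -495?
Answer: -8133952484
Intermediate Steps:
u = -486 (u = Add(9, -495) = -486)
Function('V')(n, L) = Mul(2, L)
Mul(Add(Mul(Add(837, u), Add(-2139, -2423)), -3701), Add(Pow(Add(30, Function('V')(5, -2)), 2), 4392)) = Mul(Add(Mul(Add(837, -486), Add(-2139, -2423)), -3701), Add(Pow(Add(30, Mul(2, -2)), 2), 4392)) = Mul(Add(Mul(351, -4562), -3701), Add(Pow(Add(30, -4), 2), 4392)) = Mul(Add(-1601262, -3701), Add(Pow(26, 2), 4392)) = Mul(-1604963, Add(676, 4392)) = Mul(-1604963, 5068) = -8133952484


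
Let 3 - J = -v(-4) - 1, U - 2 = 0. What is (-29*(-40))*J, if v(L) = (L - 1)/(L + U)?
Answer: 7540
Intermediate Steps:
U = 2 (U = 2 + 0 = 2)
v(L) = (-1 + L)/(2 + L) (v(L) = (L - 1)/(L + 2) = (-1 + L)/(2 + L))
J = 13/2 (J = 3 - (-(-1 - 4)/(2 - 4) - 1) = 3 - (-(-5)/(-2) - 1) = 3 - (-(-1)*(-5)/2 - 1) = 3 - (-1*5/2 - 1) = 3 - (-5/2 - 1) = 3 - 1*(-7/2) = 3 + 7/2 = 13/2 ≈ 6.5000)
(-29*(-40))*J = -29*(-40)*(13/2) = 1160*(13/2) = 7540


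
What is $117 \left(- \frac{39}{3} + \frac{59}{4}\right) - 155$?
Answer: $\frac{199}{4} \approx 49.75$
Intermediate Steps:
$117 \left(- \frac{39}{3} + \frac{59}{4}\right) - 155 = 117 \left(\left(-39\right) \frac{1}{3} + 59 \cdot \frac{1}{4}\right) - 155 = 117 \left(-13 + \frac{59}{4}\right) - 155 = 117 \cdot \frac{7}{4} - 155 = \frac{819}{4} - 155 = \frac{199}{4}$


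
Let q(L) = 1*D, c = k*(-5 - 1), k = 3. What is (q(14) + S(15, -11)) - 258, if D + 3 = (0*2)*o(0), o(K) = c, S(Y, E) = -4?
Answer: -265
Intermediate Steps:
c = -18 (c = 3*(-5 - 1) = 3*(-6) = -18)
o(K) = -18
D = -3 (D = -3 + (0*2)*(-18) = -3 + 0*(-18) = -3 + 0 = -3)
q(L) = -3 (q(L) = 1*(-3) = -3)
(q(14) + S(15, -11)) - 258 = (-3 - 4) - 258 = -7 - 258 = -265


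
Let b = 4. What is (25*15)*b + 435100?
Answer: 436600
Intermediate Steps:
(25*15)*b + 435100 = (25*15)*4 + 435100 = 375*4 + 435100 = 1500 + 435100 = 436600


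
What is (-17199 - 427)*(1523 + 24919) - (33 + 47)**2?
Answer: -466073092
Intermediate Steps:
(-17199 - 427)*(1523 + 24919) - (33 + 47)**2 = -17626*26442 - 1*80**2 = -466066692 - 1*6400 = -466066692 - 6400 = -466073092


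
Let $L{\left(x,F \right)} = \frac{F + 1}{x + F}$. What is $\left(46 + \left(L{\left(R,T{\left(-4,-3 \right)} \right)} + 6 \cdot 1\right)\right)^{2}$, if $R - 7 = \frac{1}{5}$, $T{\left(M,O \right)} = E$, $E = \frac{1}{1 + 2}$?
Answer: $\frac{34762816}{12769} \approx 2722.4$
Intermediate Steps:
$E = \frac{1}{3} \approx 0.33333$
$T{\left(M,O \right)} = \frac{1}{3}$
$R = \frac{36}{5}$ ($R = 7 + \frac{1}{5} = \frac{36}{5} \approx 7.2$)
$L{\left(x,F \right)} = \frac{1 + F}{F + x}$
$\left(46 + \left(L{\left(R,T{\left(-4,-3 \right)} \right)} + 6 \cdot 1\right)\right)^{2} = \left(46 + \left(\frac{1 + \frac{1}{3}}{\frac{1}{3} + \frac{36}{5}} + 6 \cdot 1\right)\right)^{2} = \left(46 + \left(\frac{1}{\frac{113}{15}} \cdot \frac{4}{3} + 6\right)\right)^{2} = \left(46 + \left(\frac{15}{113} \cdot \frac{4}{3} + 6\right)\right)^{2} = \left(46 + \left(\frac{20}{113} + 6\right)\right)^{2} = \left(46 + \frac{698}{113}\right)^{2} = \left(\frac{5896}{113}\right)^{2} = \frac{34762816}{12769}$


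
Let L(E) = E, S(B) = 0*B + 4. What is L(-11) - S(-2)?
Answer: -15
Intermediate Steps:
S(B) = 4 (S(B) = 0 + 4 = 4)
L(-11) - S(-2) = -11 - 1*4 = -11 - 4 = -15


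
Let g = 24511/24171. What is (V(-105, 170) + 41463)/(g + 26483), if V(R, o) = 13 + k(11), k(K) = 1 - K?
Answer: 501137343/320072552 ≈ 1.5657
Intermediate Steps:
g = 24511/24171 (g = 24511*(1/24171) = 24511/24171 ≈ 1.0141)
V(R, o) = 3 (V(R, o) = 13 + (1 - 1*11) = 13 + (1 - 11) = 13 - 10 = 3)
(V(-105, 170) + 41463)/(g + 26483) = (3 + 41463)/(24511/24171 + 26483) = 41466/(640145104/24171) = 41466*(24171/640145104) = 501137343/320072552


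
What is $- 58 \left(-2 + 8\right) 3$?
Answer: $-1044$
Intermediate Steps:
$- 58 \left(-2 + 8\right) 3 = - 58 \cdot 6 \cdot 3 = \left(-58\right) 18 = -1044$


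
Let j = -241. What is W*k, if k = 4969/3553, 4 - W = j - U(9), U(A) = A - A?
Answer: 1217405/3553 ≈ 342.64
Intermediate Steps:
U(A) = 0
W = 245 (W = 4 - (-241 - 1*0) = 4 - (-241 + 0) = 4 - 1*(-241) = 4 + 241 = 245)
k = 4969/3553 (k = 4969*(1/3553) = 4969/3553 ≈ 1.3985)
W*k = 245*(4969/3553) = 1217405/3553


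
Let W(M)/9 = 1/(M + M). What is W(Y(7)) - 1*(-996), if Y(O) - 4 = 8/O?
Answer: 7975/8 ≈ 996.88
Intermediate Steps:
Y(O) = 4 + 8/O
W(M) = 9/(2*M) (W(M) = 9/(M + M) = 9/((2*M)) = 9*(1/(2*M)) = 9/(2*M))
W(Y(7)) - 1*(-996) = 9/(2*(4 + 8/7)) - 1*(-996) = 9/(2*(4 + 8*(⅐))) + 996 = 9/(2*(4 + 8/7)) + 996 = 9/(2*(36/7)) + 996 = (9/2)*(7/36) + 996 = 7/8 + 996 = 7975/8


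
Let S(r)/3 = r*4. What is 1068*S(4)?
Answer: 51264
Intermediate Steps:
S(r) = 12*r (S(r) = 3*(r*4) = 3*(4*r) = 12*r)
1068*S(4) = 1068*(12*4) = 1068*48 = 51264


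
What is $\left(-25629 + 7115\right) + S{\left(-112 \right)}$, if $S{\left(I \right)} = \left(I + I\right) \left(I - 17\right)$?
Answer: $10382$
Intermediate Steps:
$S{\left(I \right)} = 2 I \left(-17 + I\right)$
$\left(-25629 + 7115\right) + S{\left(-112 \right)} = \left(-25629 + 7115\right) + 2 \left(-112\right) \left(-17 - 112\right) = -18514 + 2 \left(-112\right) \left(-129\right) = -18514 + 28896 = 10382$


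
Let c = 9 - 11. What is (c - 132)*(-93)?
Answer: 12462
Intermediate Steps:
c = -2
(c - 132)*(-93) = (-2 - 132)*(-93) = -134*(-93) = 12462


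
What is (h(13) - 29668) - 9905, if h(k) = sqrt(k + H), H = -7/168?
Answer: -39573 + sqrt(1866)/12 ≈ -39569.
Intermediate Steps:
H = -1/24 (H = -7*1/168 = -1/24 ≈ -0.041667)
h(k) = sqrt(-1/24 + k) (h(k) = sqrt(k - 1/24) = sqrt(-1/24 + k))
(h(13) - 29668) - 9905 = (sqrt(-6 + 144*13)/12 - 29668) - 9905 = (sqrt(-6 + 1872)/12 - 29668) - 9905 = (sqrt(1866)/12 - 29668) - 9905 = (-29668 + sqrt(1866)/12) - 9905 = -39573 + sqrt(1866)/12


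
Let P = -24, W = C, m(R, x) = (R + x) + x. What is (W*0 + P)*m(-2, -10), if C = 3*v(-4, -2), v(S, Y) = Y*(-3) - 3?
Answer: 528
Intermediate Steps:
m(R, x) = R + 2*x
v(S, Y) = -3 - 3*Y (v(S, Y) = -3*Y - 3 = -3 - 3*Y)
C = 9 (C = 3*(-3 - 3*(-2)) = 3*(-3 + 6) = 3*3 = 9)
W = 9
(W*0 + P)*m(-2, -10) = (9*0 - 24)*(-2 + 2*(-10)) = (0 - 24)*(-2 - 20) = -24*(-22) = 528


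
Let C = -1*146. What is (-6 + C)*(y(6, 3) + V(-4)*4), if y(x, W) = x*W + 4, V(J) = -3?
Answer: -1520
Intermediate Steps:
y(x, W) = 4 + W*x (y(x, W) = W*x + 4 = 4 + W*x)
C = -146
(-6 + C)*(y(6, 3) + V(-4)*4) = (-6 - 146)*((4 + 3*6) - 3*4) = -152*((4 + 18) - 12) = -152*(22 - 12) = -152*10 = -1520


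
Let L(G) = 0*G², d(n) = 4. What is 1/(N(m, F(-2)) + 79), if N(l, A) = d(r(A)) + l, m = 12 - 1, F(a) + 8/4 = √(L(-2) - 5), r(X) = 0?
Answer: 1/94 ≈ 0.010638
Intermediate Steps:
L(G) = 0
F(a) = -2 + I*√5 (F(a) = -2 + √(0 - 5) = -2 + √(-5) = -2 + I*√5)
m = 11
N(l, A) = 4 + l
1/(N(m, F(-2)) + 79) = 1/((4 + 11) + 79) = 1/(15 + 79) = 1/94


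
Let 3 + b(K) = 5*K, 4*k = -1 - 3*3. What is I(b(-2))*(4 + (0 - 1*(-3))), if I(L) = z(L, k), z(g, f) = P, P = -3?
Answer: -21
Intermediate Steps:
k = -5/2 (k = (-1 - 3*3)/4 = (-1 - 9)/4 = (¼)*(-10) = -5/2 ≈ -2.5000)
b(K) = -3 + 5*K
z(g, f) = -3
I(L) = -3
I(b(-2))*(4 + (0 - 1*(-3))) = -3*(4 + (0 - 1*(-3))) = -3*(4 + (0 + 3)) = -3*(4 + 3) = -3*7 = -21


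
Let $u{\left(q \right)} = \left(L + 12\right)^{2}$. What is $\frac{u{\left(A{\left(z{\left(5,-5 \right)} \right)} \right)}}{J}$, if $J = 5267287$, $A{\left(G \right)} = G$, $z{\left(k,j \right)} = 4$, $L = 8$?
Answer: $\frac{400}{5267287} \approx 7.594 \cdot 10^{-5}$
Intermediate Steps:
$u{\left(q \right)} = 400$ ($u{\left(q \right)} = \left(8 + 12\right)^{2} = 20^{2} = 400$)
$\frac{u{\left(A{\left(z{\left(5,-5 \right)} \right)} \right)}}{J} = \frac{400}{5267287}$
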